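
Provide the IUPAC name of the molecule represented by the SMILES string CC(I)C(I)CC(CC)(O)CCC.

4-ethyl-6,7-diiodooctan-4-ol

The longest carbon chain that includes the –OH group has 8 carbons, so the parent hydride is octane.
The principal characteristic group is an alcohol (–OH), named with the suffix -ol.
Number the chain so that numbering from this end puts the hydroxyl group at C-4 rather than C-5.
That gives the hydroxyl at C-4; an ethyl group at C-4; iodo groups at C-6 and C-7.
Substituent prefixes are cited in alphabetical order (multiplying prefixes like di-/tri- are ignored for ordering).
The name is 4-ethyl-6,7-diiodooctan-4-ol.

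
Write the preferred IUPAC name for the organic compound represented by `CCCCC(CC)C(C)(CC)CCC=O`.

4,5-diethyl-4-methylnonanal

The longest carbon chain that includes the –CHO group has 9 carbons, so the parent hydride is nonane.
An aldehyde (terminal –CHO) is the principal characteristic group, giving the suffix -al.
The numbering direction is chosen so that the aldehyde carbon is C-1 by definition.
That gives ethyl groups at C-4 and C-5; a methyl group at C-4.
Prefixes are listed alphabetically: ethyl, methyl.
Putting it together: 4,5-diethyl-4-methylnonanal.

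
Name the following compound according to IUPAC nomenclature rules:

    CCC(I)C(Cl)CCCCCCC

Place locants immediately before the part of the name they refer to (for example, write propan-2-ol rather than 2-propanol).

4-chloro-3-iodoundecane

The longest continuous carbon chain has 11 atoms, so the parent hydride is undecane.
Number the chain so that the substituent locant set {3,4} is lower than {8,9} at the first point of difference.
This places a chloro group at C-4; an iodo group at C-3.
Substituent prefixes are cited in alphabetical order (multiplying prefixes like di-/tri- are ignored for ordering).
The name is 4-chloro-3-iodoundecane.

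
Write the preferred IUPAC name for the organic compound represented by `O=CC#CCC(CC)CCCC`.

The longest chain bearing the –CHO group and the multiple bond is 9 carbons long (nonane).
The highest-priority functional group is an aldehyde (terminal –CHO), so the name ends in -al.
A C≡C triple bond in the chain gives the infix -yne-.
Number the chain so that the aldehyde carbon is C-1 by definition.
This places the triple bond between C-2 and C-3; an ethyl group at C-5.
The name is 5-ethylnon-2-ynal.

5-ethylnon-2-ynal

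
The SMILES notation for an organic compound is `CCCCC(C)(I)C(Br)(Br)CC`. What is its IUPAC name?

3,3-dibromo-4-iodo-4-methyloctane

The longest continuous carbon chain has 8 atoms, so the parent hydride is octane.
The numbering direction is chosen so that the substituent locant set {3,3,4,4} is lower than {5,5,6,6} at the first point of difference.
That gives two bromo groups at C-3; an iodo group at C-4; a methyl group at C-4.
Substituent prefixes are cited in alphabetical order (multiplying prefixes like di-/tri- are ignored for ordering).
Putting it together: 3,3-dibromo-4-iodo-4-methyloctane.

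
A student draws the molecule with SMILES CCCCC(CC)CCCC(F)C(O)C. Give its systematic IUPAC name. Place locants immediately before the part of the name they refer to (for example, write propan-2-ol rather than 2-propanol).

The longest carbon chain that includes the –OH group has 11 carbons, so the parent hydride is undecane.
The highest-priority functional group is an alcohol (–OH), so the name ends in -ol.
Number the chain so that numbering from this end puts the hydroxyl group at C-2 rather than C-10.
With this numbering: the hydroxyl at C-2; an ethyl group at C-7; a fluoro group at C-3.
The substituents are ordered alphabetically, ignoring any di-/tri- multipliers.
Putting it together: 7-ethyl-3-fluoroundecan-2-ol.

7-ethyl-3-fluoroundecan-2-ol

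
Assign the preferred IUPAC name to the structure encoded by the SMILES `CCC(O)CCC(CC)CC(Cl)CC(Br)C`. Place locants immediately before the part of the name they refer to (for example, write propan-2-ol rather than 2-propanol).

Counting along the main chain through the –OH group gives 11 carbons: the parent is undecane.
The highest-priority functional group is an alcohol (–OH), so the name ends in -ol.
Number the chain so that numbering from this end puts the hydroxyl group at C-3 rather than C-9.
That gives the hydroxyl at C-3; a bromo group at C-10; a chloro group at C-8; an ethyl group at C-6.
Prefixes are listed alphabetically: bromo, chloro, ethyl.
Assembling the pieces gives 10-bromo-8-chloro-6-ethylundecan-3-ol.

10-bromo-8-chloro-6-ethylundecan-3-ol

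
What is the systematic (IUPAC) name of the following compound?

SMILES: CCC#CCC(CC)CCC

The longest carbon chain that includes the multiple bond has 9 carbons, so the parent hydride is nonane.
The chain contains a C≡C triple bond, so the unsaturation ending is -yne.
Number the chain so that numbering from this end puts the triple bond at C-3 rather than C-6.
With this numbering: the triple bond between C-3 and C-4; an ethyl group at C-6.
Assembling the pieces gives 6-ethylnon-3-yne.

6-ethylnon-3-yne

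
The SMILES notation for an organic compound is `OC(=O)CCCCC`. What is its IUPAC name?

hexanoic acid

The longest chain bearing the –COOH group is 6 carbons long (hexane).
The highest-priority functional group is a carboxylic acid (terminal –COOH), so the name ends in -oic acid.
Number the chain so that the carboxylic acid carbon is C-1 by definition.
Assembling the pieces gives hexanoic acid.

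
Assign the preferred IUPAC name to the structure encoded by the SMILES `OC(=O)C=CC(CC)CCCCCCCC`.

4-ethyldodec-2-enoic acid

The longest chain bearing the –COOH group and the multiple bond is 12 carbons long (dodecane).
A carboxylic acid (terminal –COOH) is the principal characteristic group, giving the suffix -oic acid.
A C=C double bond in the chain gives the infix -ene-.
Number the chain so that the carboxylic acid carbon is C-1 by definition.
That gives the double bond between C-2 and C-3; an ethyl group at C-4.
The name is 4-ethyldodec-2-enoic acid.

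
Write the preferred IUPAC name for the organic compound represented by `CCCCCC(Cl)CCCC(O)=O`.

5-chlorodecanoic acid

Counting along the main chain through the –COOH group gives 10 carbons: the parent is decane.
The highest-priority functional group is a carboxylic acid (terminal –COOH), so the name ends in -oic acid.
Number the chain so that the carboxylic acid carbon is C-1 by definition.
That gives a chloro group at C-5.
Assembling the pieces gives 5-chlorodecanoic acid.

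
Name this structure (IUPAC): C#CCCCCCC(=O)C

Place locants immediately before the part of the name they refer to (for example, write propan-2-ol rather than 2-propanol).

The longest carbon chain that includes the carbonyl and the multiple bond has 9 carbons, so the parent hydride is nonane.
The principal characteristic group is a ketone (C=O on an internal carbon), named with the suffix -one.
A C≡C triple bond in the chain gives the infix -yne-.
Number the chain so that numbering from this end puts the carbonyl group at C-2 rather than C-8.
This places the carbonyl at C-2; the triple bond between C-8 and C-9.
The name is non-8-yn-2-one.

non-8-yn-2-one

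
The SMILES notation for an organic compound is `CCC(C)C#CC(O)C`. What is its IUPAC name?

The longest carbon chain that includes the –OH group and the multiple bond has 7 carbons, so the parent hydride is heptane.
An alcohol (–OH) is the principal characteristic group, giving the suffix -ol.
There is one C≡C triple bond, indicated by the ending -yne.
Number the chain so that numbering from this end puts the hydroxyl group at C-2 rather than C-6.
That gives the hydroxyl at C-2; the triple bond between C-3 and C-4; a methyl group at C-5.
The name is 5-methylhept-3-yn-2-ol.

5-methylhept-3-yn-2-ol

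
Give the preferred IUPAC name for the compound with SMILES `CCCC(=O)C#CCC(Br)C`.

8-bromonon-5-yn-4-one

Counting along the main chain through the carbonyl and the multiple bond gives 9 carbons: the parent is nonane.
The principal characteristic group is a ketone (C=O on an internal carbon), named with the suffix -one.
The chain contains a C≡C triple bond, so the unsaturation ending is -yne.
The numbering direction is chosen so that numbering from this end puts the carbonyl group at C-4 rather than C-6.
This places the carbonyl at C-4; the triple bond between C-5 and C-6; a bromo group at C-8.
The name is 8-bromonon-5-yn-4-one.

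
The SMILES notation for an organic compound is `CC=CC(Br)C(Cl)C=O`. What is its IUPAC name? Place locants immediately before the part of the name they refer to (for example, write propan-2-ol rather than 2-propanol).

3-bromo-2-chlorohex-4-enal

The longest chain bearing the –CHO group and the multiple bond is 6 carbons long (hexane).
An aldehyde (terminal –CHO) is the principal characteristic group, giving the suffix -al.
The chain contains a C=C double bond, so the unsaturation ending is -ene.
The numbering direction is chosen so that the aldehyde carbon is C-1 by definition.
That gives the double bond between C-4 and C-5; a bromo group at C-3; a chloro group at C-2.
The substituents are ordered alphabetically, ignoring any di-/tri- multipliers.
Putting it together: 3-bromo-2-chlorohex-4-enal.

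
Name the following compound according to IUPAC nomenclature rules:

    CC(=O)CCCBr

The longest chain bearing the carbonyl is 5 carbons long (pentane).
The highest-priority functional group is a ketone (C=O on an internal carbon), so the name ends in -one.
Number the chain so that numbering from this end puts the carbonyl group at C-2 rather than C-4.
With this numbering: the carbonyl at C-2; a bromo group at C-5.
Assembling the pieces gives 5-bromopentan-2-one.

5-bromopentan-2-one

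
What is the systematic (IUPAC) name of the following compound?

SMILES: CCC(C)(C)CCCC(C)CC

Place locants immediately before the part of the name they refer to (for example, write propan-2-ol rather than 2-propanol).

The parent chain contains 9 carbons (nonane).
Choose the numbering such that the substituent locant set {3,3,7} is lower than {3,7,7} at the first point of difference.
With this numbering: methyl groups at C-3 (×2) and C-7.
The name is 3,3,7-trimethylnonane.

3,3,7-trimethylnonane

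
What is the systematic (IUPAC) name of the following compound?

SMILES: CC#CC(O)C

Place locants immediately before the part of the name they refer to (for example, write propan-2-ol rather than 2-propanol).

Counting along the main chain through the –OH group and the multiple bond gives 5 carbons: the parent is pentane.
The highest-priority functional group is an alcohol (–OH), so the name ends in -ol.
There is one C≡C triple bond, indicated by the ending -yne.
Choose the numbering such that numbering from this end puts the hydroxyl group at C-2 rather than C-4.
With this numbering: the hydroxyl at C-2; the triple bond between C-3 and C-4.
The name is pent-3-yn-2-ol.

pent-3-yn-2-ol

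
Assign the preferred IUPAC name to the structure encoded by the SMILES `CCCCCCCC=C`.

non-1-ene

The longest chain bearing the multiple bond is 9 carbons long (nonane).
The chain contains a C=C double bond, so the unsaturation ending is -ene.
Choose the numbering such that numbering from this end puts the double bond at C-1 rather than C-8.
This places the double bond between C-1 and C-2.
Assembling the pieces gives non-1-ene.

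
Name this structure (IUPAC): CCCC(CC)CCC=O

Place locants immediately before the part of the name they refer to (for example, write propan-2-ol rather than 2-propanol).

4-ethylheptanal

The longest carbon chain that includes the –CHO group has 7 carbons, so the parent hydride is heptane.
The principal characteristic group is an aldehyde (terminal –CHO), named with the suffix -al.
The numbering direction is chosen so that the aldehyde carbon is C-1 by definition.
With this numbering: an ethyl group at C-4.
Assembling the pieces gives 4-ethylheptanal.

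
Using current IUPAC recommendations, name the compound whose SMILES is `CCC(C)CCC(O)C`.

5-methylheptan-2-ol

Counting along the main chain through the –OH group gives 7 carbons: the parent is heptane.
An alcohol (–OH) is the principal characteristic group, giving the suffix -ol.
Number the chain so that numbering from this end puts the hydroxyl group at C-2 rather than C-6.
With this numbering: the hydroxyl at C-2; a methyl group at C-5.
Putting it together: 5-methylheptan-2-ol.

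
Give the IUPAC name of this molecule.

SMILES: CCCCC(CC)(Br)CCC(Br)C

2,5-dibromo-5-ethylnonane

The parent chain contains 9 carbons (nonane).
The numbering direction is chosen so that the substituent locant set {2,5,5} is lower than {5,5,8} at the first point of difference.
This places bromo groups at C-2 and C-5; an ethyl group at C-5.
The substituents are ordered alphabetically, ignoring any di-/tri- multipliers.
Putting it together: 2,5-dibromo-5-ethylnonane.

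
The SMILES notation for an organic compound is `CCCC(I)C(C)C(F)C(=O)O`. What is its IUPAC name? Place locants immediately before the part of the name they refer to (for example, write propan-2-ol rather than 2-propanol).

The longest chain bearing the –COOH group is 7 carbons long (heptane).
The principal characteristic group is a carboxylic acid (terminal –COOH), named with the suffix -oic acid.
Number the chain so that the carboxylic acid carbon is C-1 by definition.
This places a fluoro group at C-2; an iodo group at C-4; a methyl group at C-3.
The substituents are ordered alphabetically, ignoring any di-/tri- multipliers.
Putting it together: 2-fluoro-4-iodo-3-methylheptanoic acid.

2-fluoro-4-iodo-3-methylheptanoic acid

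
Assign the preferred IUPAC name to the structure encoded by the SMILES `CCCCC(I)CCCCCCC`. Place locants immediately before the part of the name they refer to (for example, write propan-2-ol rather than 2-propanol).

5-iodododecane

The longest carbon chain is 12 atoms: the parent is dodecane.
Number the chain so that the substituent locant set {5} is lower than {8} at the first point of difference.
That gives an iodo group at C-5.
The name is 5-iodododecane.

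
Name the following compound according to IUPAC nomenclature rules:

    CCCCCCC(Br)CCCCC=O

6-bromododecanal

Counting along the main chain through the –CHO group gives 12 carbons: the parent is dodecane.
The highest-priority functional group is an aldehyde (terminal –CHO), so the name ends in -al.
Number the chain so that the aldehyde carbon is C-1 by definition.
With this numbering: a bromo group at C-6.
The name is 6-bromododecanal.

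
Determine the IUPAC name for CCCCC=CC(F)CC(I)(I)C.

4-fluoro-2,2-diiododec-5-ene

Counting along the main chain through the multiple bond gives 10 carbons: the parent is decane.
The chain contains a C=C double bond, so the unsaturation ending is -ene.
Choose the numbering such that the substituent locant set {2,2,4} is lower than {7,9,9} at the first point of difference.
This places the double bond between C-5 and C-6; a fluoro group at C-4; two iodo groups at C-2.
Substituent prefixes are cited in alphabetical order (multiplying prefixes like di-/tri- are ignored for ordering).
Putting it together: 4-fluoro-2,2-diiododec-5-ene.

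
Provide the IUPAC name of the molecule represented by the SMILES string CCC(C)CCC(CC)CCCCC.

The longest continuous carbon chain has 11 atoms, so the parent hydride is undecane.
Number the chain so that the substituent locant set {3,6} is lower than {6,9} at the first point of difference.
This places an ethyl group at C-6; a methyl group at C-3.
Prefixes are listed alphabetically: ethyl, methyl.
The name is 6-ethyl-3-methylundecane.

6-ethyl-3-methylundecane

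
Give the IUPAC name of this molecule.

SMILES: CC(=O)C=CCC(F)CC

Counting along the main chain through the carbonyl and the multiple bond gives 8 carbons: the parent is octane.
The principal characteristic group is a ketone (C=O on an internal carbon), named with the suffix -one.
The chain contains a C=C double bond, so the unsaturation ending is -ene.
Number the chain so that numbering from this end puts the carbonyl group at C-2 rather than C-7.
This places the carbonyl at C-2; the double bond between C-3 and C-4; a fluoro group at C-6.
Assembling the pieces gives 6-fluorooct-3-en-2-one.

6-fluorooct-3-en-2-one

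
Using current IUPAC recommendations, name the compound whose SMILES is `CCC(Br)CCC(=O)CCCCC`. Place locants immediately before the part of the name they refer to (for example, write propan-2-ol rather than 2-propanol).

3-bromoundecan-6-one

Counting along the main chain through the carbonyl gives 11 carbons: the parent is undecane.
The highest-priority functional group is a ketone (C=O on an internal carbon), so the name ends in -one.
Number the chain so that the substituent locant set {3} is lower than {9} at the first point of difference.
That gives the carbonyl at C-6; a bromo group at C-3.
Putting it together: 3-bromoundecan-6-one.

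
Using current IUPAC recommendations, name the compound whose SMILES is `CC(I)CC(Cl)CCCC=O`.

5-chloro-7-iodooctanal

The longest carbon chain that includes the –CHO group has 8 carbons, so the parent hydride is octane.
An aldehyde (terminal –CHO) is the principal characteristic group, giving the suffix -al.
Number the chain so that the aldehyde carbon is C-1 by definition.
With this numbering: a chloro group at C-5; an iodo group at C-7.
The substituents are ordered alphabetically, ignoring any di-/tri- multipliers.
Assembling the pieces gives 5-chloro-7-iodooctanal.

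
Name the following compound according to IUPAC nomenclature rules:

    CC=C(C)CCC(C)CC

The longest carbon chain that includes the multiple bond has 8 carbons, so the parent hydride is octane.
The chain contains a C=C double bond, so the unsaturation ending is -ene.
The numbering direction is chosen so that numbering from this end puts the double bond at C-2 rather than C-6.
This places the double bond between C-2 and C-3; methyl groups at C-3 and C-6.
Putting it together: 3,6-dimethyloct-2-ene.

3,6-dimethyloct-2-ene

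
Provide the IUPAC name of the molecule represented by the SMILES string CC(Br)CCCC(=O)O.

Counting along the main chain through the –COOH group gives 6 carbons: the parent is hexane.
The highest-priority functional group is a carboxylic acid (terminal –COOH), so the name ends in -oic acid.
Choose the numbering such that the carboxylic acid carbon is C-1 by definition.
With this numbering: a bromo group at C-5.
Putting it together: 5-bromohexanoic acid.

5-bromohexanoic acid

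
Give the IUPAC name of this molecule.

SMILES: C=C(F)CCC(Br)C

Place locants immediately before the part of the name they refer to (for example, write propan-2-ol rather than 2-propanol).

The longest chain bearing the multiple bond is 6 carbons long (hexane).
There is one C=C double bond, indicated by the ending -ene.
Choose the numbering such that numbering from this end puts the double bond at C-1 rather than C-5.
With this numbering: the double bond between C-1 and C-2; a bromo group at C-5; a fluoro group at C-2.
Prefixes are listed alphabetically: bromo, fluoro.
Putting it together: 5-bromo-2-fluorohex-1-ene.

5-bromo-2-fluorohex-1-ene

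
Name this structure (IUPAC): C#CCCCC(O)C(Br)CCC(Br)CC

7,10-dibromododec-1-yn-6-ol

Counting along the main chain through the –OH group and the multiple bond gives 12 carbons: the parent is dodecane.
The highest-priority functional group is an alcohol (–OH), so the name ends in -ol.
The chain contains a C≡C triple bond, so the unsaturation ending is -yne.
Choose the numbering such that numbering from this end puts the hydroxyl group at C-6 rather than C-7.
That gives the hydroxyl at C-6; the triple bond between C-1 and C-2; bromo groups at C-7 and C-10.
Putting it together: 7,10-dibromododec-1-yn-6-ol.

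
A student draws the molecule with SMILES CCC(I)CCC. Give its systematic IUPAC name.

The parent chain contains 6 carbons (hexane).
The numbering direction is chosen so that the substituent locant set {3} is lower than {4} at the first point of difference.
That gives an iodo group at C-3.
Putting it together: 3-iodohexane.

3-iodohexane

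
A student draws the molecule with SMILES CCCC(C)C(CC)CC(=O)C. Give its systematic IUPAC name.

Counting along the main chain through the carbonyl gives 8 carbons: the parent is octane.
The principal characteristic group is a ketone (C=O on an internal carbon), named with the suffix -one.
Number the chain so that numbering from this end puts the carbonyl group at C-2 rather than C-7.
That gives the carbonyl at C-2; an ethyl group at C-4; a methyl group at C-5.
Prefixes are listed alphabetically: ethyl, methyl.
The name is 4-ethyl-5-methyloctan-2-one.

4-ethyl-5-methyloctan-2-one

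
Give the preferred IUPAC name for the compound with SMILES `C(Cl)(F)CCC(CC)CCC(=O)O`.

7-chloro-4-ethyl-7-fluoroheptanoic acid

Counting along the main chain through the –COOH group gives 7 carbons: the parent is heptane.
A carboxylic acid (terminal –COOH) is the principal characteristic group, giving the suffix -oic acid.
The numbering direction is chosen so that the carboxylic acid carbon is C-1 by definition.
This places a chloro group at C-7; an ethyl group at C-4; a fluoro group at C-7.
The substituents are ordered alphabetically, ignoring any di-/tri- multipliers.
Assembling the pieces gives 7-chloro-4-ethyl-7-fluoroheptanoic acid.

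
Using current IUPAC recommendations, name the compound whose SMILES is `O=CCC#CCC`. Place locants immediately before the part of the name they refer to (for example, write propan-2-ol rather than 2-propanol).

hex-3-ynal

Counting along the main chain through the –CHO group and the multiple bond gives 6 carbons: the parent is hexane.
The principal characteristic group is an aldehyde (terminal –CHO), named with the suffix -al.
The chain contains a C≡C triple bond, so the unsaturation ending is -yne.
The numbering direction is chosen so that the aldehyde carbon is C-1 by definition.
This places the triple bond between C-3 and C-4.
The name is hex-3-ynal.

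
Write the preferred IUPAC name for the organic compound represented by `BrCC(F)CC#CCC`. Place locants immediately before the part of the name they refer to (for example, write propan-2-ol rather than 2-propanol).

Counting along the main chain through the multiple bond gives 7 carbons: the parent is heptane.
There is one C≡C triple bond, indicated by the ending -yne.
The numbering direction is chosen so that numbering from this end puts the triple bond at C-3 rather than C-4.
That gives the triple bond between C-3 and C-4; a bromo group at C-7; a fluoro group at C-6.
Prefixes are listed alphabetically: bromo, fluoro.
Putting it together: 7-bromo-6-fluorohept-3-yne.

7-bromo-6-fluorohept-3-yne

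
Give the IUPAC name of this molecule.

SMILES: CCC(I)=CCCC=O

The longest chain bearing the –CHO group and the multiple bond is 7 carbons long (heptane).
The principal characteristic group is an aldehyde (terminal –CHO), named with the suffix -al.
There is one C=C double bond, indicated by the ending -ene.
The numbering direction is chosen so that the aldehyde carbon is C-1 by definition.
This places the double bond between C-4 and C-5; an iodo group at C-5.
Putting it together: 5-iodohept-4-enal.

5-iodohept-4-enal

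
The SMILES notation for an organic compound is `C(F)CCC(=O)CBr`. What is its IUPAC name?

Counting along the main chain through the carbonyl gives 5 carbons: the parent is pentane.
A ketone (C=O on an internal carbon) is the principal characteristic group, giving the suffix -one.
Choose the numbering such that numbering from this end puts the carbonyl group at C-2 rather than C-4.
That gives the carbonyl at C-2; a bromo group at C-1; a fluoro group at C-5.
Substituent prefixes are cited in alphabetical order (multiplying prefixes like di-/tri- are ignored for ordering).
The name is 1-bromo-5-fluoropentan-2-one.

1-bromo-5-fluoropentan-2-one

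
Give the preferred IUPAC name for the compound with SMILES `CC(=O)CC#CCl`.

The longest chain bearing the carbonyl and the multiple bond is 5 carbons long (pentane).
A ketone (C=O on an internal carbon) is the principal characteristic group, giving the suffix -one.
A C≡C triple bond in the chain gives the infix -yne-.
Choose the numbering such that numbering from this end puts the carbonyl group at C-2 rather than C-4.
That gives the carbonyl at C-2; the triple bond between C-4 and C-5; a chloro group at C-5.
Assembling the pieces gives 5-chloropent-4-yn-2-one.

5-chloropent-4-yn-2-one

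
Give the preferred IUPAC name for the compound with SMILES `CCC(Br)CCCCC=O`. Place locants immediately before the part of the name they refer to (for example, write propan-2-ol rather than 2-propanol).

The longest chain bearing the –CHO group is 8 carbons long (octane).
An aldehyde (terminal –CHO) is the principal characteristic group, giving the suffix -al.
Choose the numbering such that the aldehyde carbon is C-1 by definition.
This places a bromo group at C-6.
Putting it together: 6-bromooctanal.

6-bromooctanal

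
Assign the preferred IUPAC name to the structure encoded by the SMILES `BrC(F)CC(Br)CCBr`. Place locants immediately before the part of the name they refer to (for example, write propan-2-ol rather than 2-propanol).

1,3,5-tribromo-1-fluoropentane

The longest carbon chain is 5 atoms: the parent is pentane.
Choose the numbering such that the substituent locant set {1,1,3,5} is lower than {1,3,5,5} at the first point of difference.
That gives bromo groups at C-1 and C-3 and C-5; a fluoro group at C-1.
Substituent prefixes are cited in alphabetical order (multiplying prefixes like di-/tri- are ignored for ordering).
Putting it together: 1,3,5-tribromo-1-fluoropentane.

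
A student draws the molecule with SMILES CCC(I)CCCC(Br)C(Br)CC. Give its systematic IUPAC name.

The longest carbon chain is 10 atoms: the parent is decane.
Choose the numbering such that the substituent locant set {3,4,8} is lower than {3,7,8} at the first point of difference.
This places bromo groups at C-3 and C-4; an iodo group at C-8.
The substituents are ordered alphabetically, ignoring any di-/tri- multipliers.
Putting it together: 3,4-dibromo-8-iododecane.

3,4-dibromo-8-iododecane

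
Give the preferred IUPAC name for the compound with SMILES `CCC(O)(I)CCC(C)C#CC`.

The longest chain bearing the –OH group and the multiple bond is 9 carbons long (nonane).
The highest-priority functional group is an alcohol (–OH), so the name ends in -ol.
The chain contains a C≡C triple bond, so the unsaturation ending is -yne.
The numbering direction is chosen so that numbering from this end puts the hydroxyl group at C-3 rather than C-7.
With this numbering: the hydroxyl at C-3; the triple bond between C-7 and C-8; an iodo group at C-3; a methyl group at C-6.
Prefixes are listed alphabetically: iodo, methyl.
Putting it together: 3-iodo-6-methylnon-7-yn-3-ol.

3-iodo-6-methylnon-7-yn-3-ol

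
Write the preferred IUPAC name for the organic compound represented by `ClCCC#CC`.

Counting along the main chain through the multiple bond gives 5 carbons: the parent is pentane.
There is one C≡C triple bond, indicated by the ending -yne.
Number the chain so that numbering from this end puts the triple bond at C-2 rather than C-3.
With this numbering: the triple bond between C-2 and C-3; a chloro group at C-5.
The name is 5-chloropent-2-yne.

5-chloropent-2-yne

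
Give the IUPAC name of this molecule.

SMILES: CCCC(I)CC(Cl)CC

3-chloro-5-iodooctane

The parent chain contains 8 carbons (octane).
The numbering direction is chosen so that the substituent locant set {3,5} is lower than {4,6} at the first point of difference.
With this numbering: a chloro group at C-3; an iodo group at C-5.
Substituent prefixes are cited in alphabetical order (multiplying prefixes like di-/tri- are ignored for ordering).
The name is 3-chloro-5-iodooctane.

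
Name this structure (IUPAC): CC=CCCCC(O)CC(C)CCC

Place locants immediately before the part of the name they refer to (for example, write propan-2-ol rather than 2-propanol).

Counting along the main chain through the –OH group and the multiple bond gives 12 carbons: the parent is dodecane.
The principal characteristic group is an alcohol (–OH), named with the suffix -ol.
The chain contains a C=C double bond, so the unsaturation ending is -ene.
The numbering direction is chosen so that numbering from this end puts the hydroxyl group at C-6 rather than C-7.
With this numbering: the hydroxyl at C-6; the double bond between C-10 and C-11; a methyl group at C-4.
Putting it together: 4-methyldodec-10-en-6-ol.

4-methyldodec-10-en-6-ol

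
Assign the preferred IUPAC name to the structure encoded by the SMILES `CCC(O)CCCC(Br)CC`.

7-bromononan-3-ol

The longest carbon chain that includes the –OH group has 9 carbons, so the parent hydride is nonane.
The principal characteristic group is an alcohol (–OH), named with the suffix -ol.
Choose the numbering such that numbering from this end puts the hydroxyl group at C-3 rather than C-7.
That gives the hydroxyl at C-3; a bromo group at C-7.
Assembling the pieces gives 7-bromononan-3-ol.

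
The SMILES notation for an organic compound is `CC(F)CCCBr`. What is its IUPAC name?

1-bromo-4-fluoropentane

The longest carbon chain is 5 atoms: the parent is pentane.
Number the chain so that the substituent locant set {1,4} is lower than {2,5} at the first point of difference.
With this numbering: a bromo group at C-1; a fluoro group at C-4.
Substituent prefixes are cited in alphabetical order (multiplying prefixes like di-/tri- are ignored for ordering).
Assembling the pieces gives 1-bromo-4-fluoropentane.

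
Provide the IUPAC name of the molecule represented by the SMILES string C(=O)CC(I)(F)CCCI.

The longest chain bearing the –CHO group is 6 carbons long (hexane).
The highest-priority functional group is an aldehyde (terminal –CHO), so the name ends in -al.
The numbering direction is chosen so that the aldehyde carbon is C-1 by definition.
That gives a fluoro group at C-3; iodo groups at C-3 and C-6.
Substituent prefixes are cited in alphabetical order (multiplying prefixes like di-/tri- are ignored for ordering).
Assembling the pieces gives 3-fluoro-3,6-diiodohexanal.

3-fluoro-3,6-diiodohexanal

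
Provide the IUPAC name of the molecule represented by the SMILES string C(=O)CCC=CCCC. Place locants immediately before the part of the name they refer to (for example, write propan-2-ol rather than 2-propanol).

oct-4-enal

Counting along the main chain through the –CHO group and the multiple bond gives 8 carbons: the parent is octane.
The highest-priority functional group is an aldehyde (terminal –CHO), so the name ends in -al.
There is one C=C double bond, indicated by the ending -ene.
Number the chain so that the aldehyde carbon is C-1 by definition.
This places the double bond between C-4 and C-5.
Assembling the pieces gives oct-4-enal.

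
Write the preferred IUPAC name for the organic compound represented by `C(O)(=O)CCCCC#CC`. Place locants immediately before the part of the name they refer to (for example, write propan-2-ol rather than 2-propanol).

oct-6-ynoic acid

The longest carbon chain that includes the –COOH group and the multiple bond has 8 carbons, so the parent hydride is octane.
The principal characteristic group is a carboxylic acid (terminal –COOH), named with the suffix -oic acid.
A C≡C triple bond in the chain gives the infix -yne-.
Number the chain so that the carboxylic acid carbon is C-1 by definition.
That gives the triple bond between C-6 and C-7.
Assembling the pieces gives oct-6-ynoic acid.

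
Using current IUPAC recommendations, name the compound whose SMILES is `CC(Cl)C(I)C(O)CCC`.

2-chloro-3-iodoheptan-4-ol

The longest chain bearing the –OH group is 7 carbons long (heptane).
The principal characteristic group is an alcohol (–OH), named with the suffix -ol.
The numbering direction is chosen so that the substituent locant set {2,3} is lower than {5,6} at the first point of difference.
This places the hydroxyl at C-4; a chloro group at C-2; an iodo group at C-3.
The substituents are ordered alphabetically, ignoring any di-/tri- multipliers.
The name is 2-chloro-3-iodoheptan-4-ol.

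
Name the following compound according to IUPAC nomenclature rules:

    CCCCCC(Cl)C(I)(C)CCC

5-chloro-4-iodo-4-methyldecane

The parent chain contains 10 carbons (decane).
The numbering direction is chosen so that the substituent locant set {4,4,5} is lower than {6,7,7} at the first point of difference.
That gives a chloro group at C-5; an iodo group at C-4; a methyl group at C-4.
Prefixes are listed alphabetically: chloro, iodo, methyl.
Assembling the pieces gives 5-chloro-4-iodo-4-methyldecane.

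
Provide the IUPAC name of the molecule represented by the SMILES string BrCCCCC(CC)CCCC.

1-bromo-5-ethylnonane

The longest continuous carbon chain has 9 atoms, so the parent hydride is nonane.
Number the chain so that the substituent locant set {1,5} is lower than {5,9} at the first point of difference.
With this numbering: a bromo group at C-1; an ethyl group at C-5.
Prefixes are listed alphabetically: bromo, ethyl.
Putting it together: 1-bromo-5-ethylnonane.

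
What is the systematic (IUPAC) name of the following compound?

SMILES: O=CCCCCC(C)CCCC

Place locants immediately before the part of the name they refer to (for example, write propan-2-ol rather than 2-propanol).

6-methyldecanal

Counting along the main chain through the –CHO group gives 10 carbons: the parent is decane.
An aldehyde (terminal –CHO) is the principal characteristic group, giving the suffix -al.
Number the chain so that the aldehyde carbon is C-1 by definition.
This places a methyl group at C-6.
Assembling the pieces gives 6-methyldecanal.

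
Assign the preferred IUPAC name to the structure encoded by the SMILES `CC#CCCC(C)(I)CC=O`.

3-iodo-3-methyloct-6-ynal

The longest chain bearing the –CHO group and the multiple bond is 8 carbons long (octane).
An aldehyde (terminal –CHO) is the principal characteristic group, giving the suffix -al.
The chain contains a C≡C triple bond, so the unsaturation ending is -yne.
The numbering direction is chosen so that the aldehyde carbon is C-1 by definition.
That gives the triple bond between C-6 and C-7; an iodo group at C-3; a methyl group at C-3.
Substituent prefixes are cited in alphabetical order (multiplying prefixes like di-/tri- are ignored for ordering).
Assembling the pieces gives 3-iodo-3-methyloct-6-ynal.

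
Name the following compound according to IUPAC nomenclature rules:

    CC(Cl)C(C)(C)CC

The longest carbon chain is 5 atoms: the parent is pentane.
Number the chain so that the substituent locant set {2,3,3} is lower than {3,3,4} at the first point of difference.
With this numbering: a chloro group at C-2; two methyl groups at C-3.
Substituent prefixes are cited in alphabetical order (multiplying prefixes like di-/tri- are ignored for ordering).
The name is 2-chloro-3,3-dimethylpentane.

2-chloro-3,3-dimethylpentane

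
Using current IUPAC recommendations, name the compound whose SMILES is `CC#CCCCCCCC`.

dec-2-yne

The longest carbon chain that includes the multiple bond has 10 carbons, so the parent hydride is decane.
There is one C≡C triple bond, indicated by the ending -yne.
Number the chain so that numbering from this end puts the triple bond at C-2 rather than C-8.
That gives the triple bond between C-2 and C-3.
Assembling the pieces gives dec-2-yne.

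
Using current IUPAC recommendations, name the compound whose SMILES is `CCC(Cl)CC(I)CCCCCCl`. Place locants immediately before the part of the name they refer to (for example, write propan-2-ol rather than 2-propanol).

1,8-dichloro-6-iododecane

The longest carbon chain is 10 atoms: the parent is decane.
The numbering direction is chosen so that the substituent locant set {1,6,8} is lower than {3,5,10} at the first point of difference.
This places chloro groups at C-1 and C-8; an iodo group at C-6.
The substituents are ordered alphabetically, ignoring any di-/tri- multipliers.
The name is 1,8-dichloro-6-iododecane.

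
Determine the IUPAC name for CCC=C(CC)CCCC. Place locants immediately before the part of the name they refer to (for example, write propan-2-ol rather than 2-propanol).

4-ethyloct-3-ene

The longest carbon chain that includes the multiple bond has 8 carbons, so the parent hydride is octane.
The chain contains a C=C double bond, so the unsaturation ending is -ene.
Choose the numbering such that numbering from this end puts the double bond at C-3 rather than C-5.
That gives the double bond between C-3 and C-4; an ethyl group at C-4.
Putting it together: 4-ethyloct-3-ene.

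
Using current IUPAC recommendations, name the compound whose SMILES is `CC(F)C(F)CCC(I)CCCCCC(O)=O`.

10,11-difluoro-7-iodododecanoic acid

Counting along the main chain through the –COOH group gives 12 carbons: the parent is dodecane.
A carboxylic acid (terminal –COOH) is the principal characteristic group, giving the suffix -oic acid.
The numbering direction is chosen so that the carboxylic acid carbon is C-1 by definition.
With this numbering: fluoro groups at C-10 and C-11; an iodo group at C-7.
Prefixes are listed alphabetically: fluoro, iodo.
Assembling the pieces gives 10,11-difluoro-7-iodododecanoic acid.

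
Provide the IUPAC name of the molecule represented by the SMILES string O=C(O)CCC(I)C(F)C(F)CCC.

5,6-difluoro-4-iodononanoic acid

Counting along the main chain through the –COOH group gives 9 carbons: the parent is nonane.
The highest-priority functional group is a carboxylic acid (terminal –COOH), so the name ends in -oic acid.
Number the chain so that the carboxylic acid carbon is C-1 by definition.
This places fluoro groups at C-5 and C-6; an iodo group at C-4.
Prefixes are listed alphabetically: fluoro, iodo.
The name is 5,6-difluoro-4-iodononanoic acid.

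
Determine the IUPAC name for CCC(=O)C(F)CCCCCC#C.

4-fluoroundec-10-yn-3-one

The longest chain bearing the carbonyl and the multiple bond is 11 carbons long (undecane).
The principal characteristic group is a ketone (C=O on an internal carbon), named with the suffix -one.
There is one C≡C triple bond, indicated by the ending -yne.
Choose the numbering such that numbering from this end puts the carbonyl group at C-3 rather than C-9.
That gives the carbonyl at C-3; the triple bond between C-10 and C-11; a fluoro group at C-4.
Assembling the pieces gives 4-fluoroundec-10-yn-3-one.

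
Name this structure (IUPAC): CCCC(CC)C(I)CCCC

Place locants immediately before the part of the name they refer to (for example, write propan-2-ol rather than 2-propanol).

The longest continuous carbon chain has 9 atoms, so the parent hydride is nonane.
The numbering direction is chosen so that the substituent locant set {4,5} is lower than {5,6} at the first point of difference.
This places an ethyl group at C-4; an iodo group at C-5.
The substituents are ordered alphabetically, ignoring any di-/tri- multipliers.
Assembling the pieces gives 4-ethyl-5-iodononane.

4-ethyl-5-iodononane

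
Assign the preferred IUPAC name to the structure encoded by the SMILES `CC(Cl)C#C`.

3-chlorobut-1-yne

The longest chain bearing the multiple bond is 4 carbons long (butane).
A C≡C triple bond in the chain gives the infix -yne-.
Choose the numbering such that numbering from this end puts the triple bond at C-1 rather than C-3.
With this numbering: the triple bond between C-1 and C-2; a chloro group at C-3.
Putting it together: 3-chlorobut-1-yne.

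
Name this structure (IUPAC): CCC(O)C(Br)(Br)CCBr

Counting along the main chain through the –OH group gives 6 carbons: the parent is hexane.
An alcohol (–OH) is the principal characteristic group, giving the suffix -ol.
The numbering direction is chosen so that numbering from this end puts the hydroxyl group at C-3 rather than C-4.
This places the hydroxyl at C-3; bromo groups at C-4 (×2) and C-6.
Putting it together: 4,4,6-tribromohexan-3-ol.

4,4,6-tribromohexan-3-ol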